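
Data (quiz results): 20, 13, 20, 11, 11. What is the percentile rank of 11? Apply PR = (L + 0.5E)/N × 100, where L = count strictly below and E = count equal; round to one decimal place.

20.0

N = 5.
Strictly below 11: 0. Equal to 11: 2.
PR = (0 + 0.5·2)/5 × 100 = 20.0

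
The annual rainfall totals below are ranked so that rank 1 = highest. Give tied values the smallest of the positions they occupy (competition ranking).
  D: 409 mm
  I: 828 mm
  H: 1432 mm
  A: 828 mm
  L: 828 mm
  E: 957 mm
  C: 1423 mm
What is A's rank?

Sorted (descending): 1432, 1423, 957, 828, 828, 828, 409
The 3 values of 828 occupy positions 4–6 → each gets rank 4.
A has value 828 mm → rank 4.

4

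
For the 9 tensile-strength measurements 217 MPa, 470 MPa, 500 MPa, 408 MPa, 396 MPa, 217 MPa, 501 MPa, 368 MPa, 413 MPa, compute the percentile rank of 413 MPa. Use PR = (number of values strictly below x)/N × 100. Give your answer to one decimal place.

55.6

N = 9.
Strictly below 413: 5. Equal to 413: 1.
PR = 5/9 × 100 = 55.6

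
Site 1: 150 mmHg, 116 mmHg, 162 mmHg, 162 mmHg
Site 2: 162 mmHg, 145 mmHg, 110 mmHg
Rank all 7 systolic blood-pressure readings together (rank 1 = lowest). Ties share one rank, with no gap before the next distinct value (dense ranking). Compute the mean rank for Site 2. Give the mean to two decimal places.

3.00

Sorted (ascending): 110, 116, 145, 150, 162, 162, 162
The 3 values of 162 share dense rank 5.
Remaining distinct values take the next consecutive integers.
Site 2 values → pooled ranks: 162→5, 145→3, 110→1
Mean rank = (5 + 3 + 1) / 3 = 3.00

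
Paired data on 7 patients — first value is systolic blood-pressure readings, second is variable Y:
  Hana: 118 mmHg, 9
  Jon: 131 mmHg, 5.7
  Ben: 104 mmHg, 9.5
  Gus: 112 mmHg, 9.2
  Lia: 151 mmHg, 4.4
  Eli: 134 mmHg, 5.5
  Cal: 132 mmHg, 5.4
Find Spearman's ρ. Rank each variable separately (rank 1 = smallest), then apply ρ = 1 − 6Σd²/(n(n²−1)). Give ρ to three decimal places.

Ranks of variable 1: 3, 4, 1, 2, 7, 6, 5
Ranks of variable 2: 5, 4, 7, 6, 1, 3, 2
d = r₁ − r₂: -2, 0, -6, -4, 6, 3, 3
d²: 4, 0, 36, 16, 36, 9, 9; Σd² = 110
ρ = 1 − 6·110/(7·48) = 1 − 660/336 = -0.964

-0.964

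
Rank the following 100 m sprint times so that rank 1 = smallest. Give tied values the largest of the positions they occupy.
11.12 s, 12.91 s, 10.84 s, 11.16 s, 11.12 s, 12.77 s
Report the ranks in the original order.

Sorted (ascending): 10.84, 11.12, 11.12, 11.16, 12.77, 12.91
The 2 values of 11.12 occupy positions 2–3 → each gets rank 3.

3, 6, 1, 4, 3, 5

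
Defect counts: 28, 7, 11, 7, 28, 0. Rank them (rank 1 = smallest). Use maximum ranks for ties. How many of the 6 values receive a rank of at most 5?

Sorted (ascending): 0, 7, 7, 11, 28, 28
The 2 values of 7 occupy positions 2–3 → each gets rank 3.
The 2 values of 28 occupy positions 5–6 → each gets rank 6.
Ranks ≤ 5: {1, 3, 3, 4} → 4 values.

4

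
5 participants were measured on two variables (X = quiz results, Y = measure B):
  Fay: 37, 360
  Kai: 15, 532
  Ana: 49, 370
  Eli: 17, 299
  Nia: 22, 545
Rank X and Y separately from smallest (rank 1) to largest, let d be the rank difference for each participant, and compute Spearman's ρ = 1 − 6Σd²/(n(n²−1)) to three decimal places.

-0.100

Ranks of variable 1: 4, 1, 5, 2, 3
Ranks of variable 2: 2, 4, 3, 1, 5
d = r₁ − r₂: 2, -3, 2, 1, -2
d²: 4, 9, 4, 1, 4; Σd² = 22
ρ = 1 − 6·22/(5·24) = 1 − 132/120 = -0.100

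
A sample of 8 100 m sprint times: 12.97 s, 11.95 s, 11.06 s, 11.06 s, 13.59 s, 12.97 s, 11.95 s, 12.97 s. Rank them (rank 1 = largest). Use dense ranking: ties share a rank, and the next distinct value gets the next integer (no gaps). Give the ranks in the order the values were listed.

2, 3, 4, 4, 1, 2, 3, 2

Sorted (descending): 13.59, 12.97, 12.97, 12.97, 11.95, 11.95, 11.06, 11.06
The 3 values of 12.97 share dense rank 2.
The 2 values of 11.95 share dense rank 3.
The 2 values of 11.06 share dense rank 4.
Remaining distinct values take the next consecutive integers.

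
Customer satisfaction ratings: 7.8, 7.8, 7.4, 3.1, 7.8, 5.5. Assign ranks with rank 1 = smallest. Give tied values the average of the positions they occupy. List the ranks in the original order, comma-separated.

Sorted (ascending): 3.1, 5.5, 7.4, 7.8, 7.8, 7.8
The 3 values of 7.8 occupy positions 4–6 → average rank 5.

5, 5, 3, 1, 5, 2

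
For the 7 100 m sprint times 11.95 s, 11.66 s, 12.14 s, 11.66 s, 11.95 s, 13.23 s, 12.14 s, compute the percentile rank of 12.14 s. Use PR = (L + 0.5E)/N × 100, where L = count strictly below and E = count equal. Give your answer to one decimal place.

71.4

N = 7.
Strictly below 12.14: 4. Equal to 12.14: 2.
PR = (4 + 0.5·2)/7 × 100 = 71.4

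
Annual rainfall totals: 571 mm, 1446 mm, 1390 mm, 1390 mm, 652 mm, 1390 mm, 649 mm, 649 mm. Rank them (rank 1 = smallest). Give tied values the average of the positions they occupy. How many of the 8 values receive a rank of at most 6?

Sorted (ascending): 571, 649, 649, 652, 1390, 1390, 1390, 1446
The 2 values of 649 occupy positions 2–3 → average rank (2+3)/2 = 2.5.
The 3 values of 1390 occupy positions 5–7 → average rank 6.
Ranks ≤ 6: {1, 2.5, 2.5, 4, 6, 6, 6} → 7 values.

7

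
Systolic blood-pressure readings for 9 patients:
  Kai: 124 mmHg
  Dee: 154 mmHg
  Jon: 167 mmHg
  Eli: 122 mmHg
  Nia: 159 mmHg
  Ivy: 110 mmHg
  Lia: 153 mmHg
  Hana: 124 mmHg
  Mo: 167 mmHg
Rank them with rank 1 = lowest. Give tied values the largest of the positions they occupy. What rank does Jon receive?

9

Sorted (ascending): 110, 122, 124, 124, 153, 154, 159, 167, 167
The 2 values of 124 occupy positions 3–4 → each gets rank 4.
The 2 values of 167 occupy positions 8–9 → each gets rank 9.
Jon has value 167 mmHg → rank 9.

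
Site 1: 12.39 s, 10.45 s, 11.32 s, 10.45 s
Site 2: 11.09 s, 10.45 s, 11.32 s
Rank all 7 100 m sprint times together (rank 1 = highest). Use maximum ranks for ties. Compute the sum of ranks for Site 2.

14

Sorted (descending): 12.39, 11.32, 11.32, 11.09, 10.45, 10.45, 10.45
The 2 values of 11.32 occupy positions 2–3 → each gets rank 3.
The 3 values of 10.45 occupy positions 5–7 → each gets rank 7.
Site 2 values → pooled ranks: 11.09→4, 10.45→7, 11.32→3
Rank sum = 4 + 7 + 3 = 14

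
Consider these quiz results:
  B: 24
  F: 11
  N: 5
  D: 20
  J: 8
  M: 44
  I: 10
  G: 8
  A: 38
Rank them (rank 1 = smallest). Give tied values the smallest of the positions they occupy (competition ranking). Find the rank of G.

2

Sorted (ascending): 5, 8, 8, 10, 11, 20, 24, 38, 44
The 2 values of 8 occupy positions 2–3 → each gets rank 2.
G has value 8 → rank 2.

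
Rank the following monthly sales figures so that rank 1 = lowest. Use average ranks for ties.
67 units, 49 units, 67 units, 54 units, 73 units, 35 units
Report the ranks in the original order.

Sorted (ascending): 35, 49, 54, 67, 67, 73
The 2 values of 67 occupy positions 4–5 → average rank (4+5)/2 = 4.5.

4.5, 2, 4.5, 3, 6, 1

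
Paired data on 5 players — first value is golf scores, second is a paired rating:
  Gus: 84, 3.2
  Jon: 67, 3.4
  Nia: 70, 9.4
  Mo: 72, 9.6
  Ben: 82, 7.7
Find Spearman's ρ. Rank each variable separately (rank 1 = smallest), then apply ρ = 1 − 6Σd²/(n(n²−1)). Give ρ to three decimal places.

Ranks of variable 1: 5, 1, 2, 3, 4
Ranks of variable 2: 1, 2, 4, 5, 3
d = r₁ − r₂: 4, -1, -2, -2, 1
d²: 16, 1, 4, 4, 1; Σd² = 26
ρ = 1 − 6·26/(5·24) = 1 − 156/120 = -0.300

-0.300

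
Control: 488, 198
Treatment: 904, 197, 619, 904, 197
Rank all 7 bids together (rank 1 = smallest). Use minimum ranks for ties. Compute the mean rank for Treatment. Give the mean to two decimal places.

3.80

Sorted (ascending): 197, 197, 198, 488, 619, 904, 904
The 2 values of 197 occupy positions 1–2 → each gets rank 1.
The 2 values of 904 occupy positions 6–7 → each gets rank 6.
Treatment values → pooled ranks: 904→6, 197→1, 619→5, 904→6, 197→1
Mean rank = (6 + 1 + 5 + 6 + 1) / 5 = 3.80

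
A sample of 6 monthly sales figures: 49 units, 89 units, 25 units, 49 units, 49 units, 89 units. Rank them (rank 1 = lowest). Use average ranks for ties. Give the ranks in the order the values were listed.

Sorted (ascending): 25, 49, 49, 49, 89, 89
The 3 values of 49 occupy positions 2–4 → average rank 3.
The 2 values of 89 occupy positions 5–6 → average rank (5+6)/2 = 5.5.

3, 5.5, 1, 3, 3, 5.5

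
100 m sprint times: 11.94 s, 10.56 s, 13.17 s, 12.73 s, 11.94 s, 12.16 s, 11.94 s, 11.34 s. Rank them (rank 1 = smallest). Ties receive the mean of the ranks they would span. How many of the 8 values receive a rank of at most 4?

5

Sorted (ascending): 10.56, 11.34, 11.94, 11.94, 11.94, 12.16, 12.73, 13.17
The 3 values of 11.94 occupy positions 3–5 → average rank 4.
Ranks ≤ 4: {1, 2, 4, 4, 4} → 5 values.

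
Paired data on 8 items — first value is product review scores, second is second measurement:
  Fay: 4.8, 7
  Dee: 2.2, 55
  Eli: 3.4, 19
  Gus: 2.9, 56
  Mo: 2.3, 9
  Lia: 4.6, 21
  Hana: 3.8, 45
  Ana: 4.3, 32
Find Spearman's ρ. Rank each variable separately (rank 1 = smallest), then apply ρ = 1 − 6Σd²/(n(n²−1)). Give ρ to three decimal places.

-0.452

Ranks of variable 1: 8, 1, 4, 3, 2, 7, 5, 6
Ranks of variable 2: 1, 7, 3, 8, 2, 4, 6, 5
d = r₁ − r₂: 7, -6, 1, -5, 0, 3, -1, 1
d²: 49, 36, 1, 25, 0, 9, 1, 1; Σd² = 122
ρ = 1 − 6·122/(8·63) = 1 − 732/504 = -0.452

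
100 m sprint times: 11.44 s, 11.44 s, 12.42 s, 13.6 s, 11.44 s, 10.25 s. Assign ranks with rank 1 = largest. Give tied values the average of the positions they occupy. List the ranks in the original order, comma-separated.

Sorted (descending): 13.6, 12.42, 11.44, 11.44, 11.44, 10.25
The 3 values of 11.44 occupy positions 3–5 → average rank 4.

4, 4, 2, 1, 4, 6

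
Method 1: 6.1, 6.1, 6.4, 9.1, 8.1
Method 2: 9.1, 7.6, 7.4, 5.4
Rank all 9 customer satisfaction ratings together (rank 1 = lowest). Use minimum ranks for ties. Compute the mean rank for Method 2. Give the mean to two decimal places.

Sorted (ascending): 5.4, 6.1, 6.1, 6.4, 7.4, 7.6, 8.1, 9.1, 9.1
The 2 values of 6.1 occupy positions 2–3 → each gets rank 2.
The 2 values of 9.1 occupy positions 8–9 → each gets rank 8.
Method 2 values → pooled ranks: 9.1→8, 7.6→6, 7.4→5, 5.4→1
Mean rank = (8 + 6 + 5 + 1) / 4 = 5.00

5.00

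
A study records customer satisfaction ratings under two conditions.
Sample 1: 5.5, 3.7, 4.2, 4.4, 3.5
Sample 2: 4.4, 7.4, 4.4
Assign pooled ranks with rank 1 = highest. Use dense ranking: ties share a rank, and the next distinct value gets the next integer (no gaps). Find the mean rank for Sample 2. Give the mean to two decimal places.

Sorted (descending): 7.4, 5.5, 4.4, 4.4, 4.4, 4.2, 3.7, 3.5
The 3 values of 4.4 share dense rank 3.
Remaining distinct values take the next consecutive integers.
Sample 2 values → pooled ranks: 4.4→3, 7.4→1, 4.4→3
Mean rank = (3 + 1 + 3) / 3 = 2.33

2.33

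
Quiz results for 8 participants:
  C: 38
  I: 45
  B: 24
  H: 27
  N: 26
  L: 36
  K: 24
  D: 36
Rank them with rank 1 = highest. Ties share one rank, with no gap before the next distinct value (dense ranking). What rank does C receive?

2

Sorted (descending): 45, 38, 36, 36, 27, 26, 24, 24
The 2 values of 36 share dense rank 3.
The 2 values of 24 share dense rank 6.
Remaining distinct values take the next consecutive integers.
C has value 38 → rank 2.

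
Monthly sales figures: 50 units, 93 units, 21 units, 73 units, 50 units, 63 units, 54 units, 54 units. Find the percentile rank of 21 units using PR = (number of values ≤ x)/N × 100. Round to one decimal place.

N = 8.
Strictly below 21: 0. Equal to 21: 1.
PR = 1/8 × 100 = 12.5

12.5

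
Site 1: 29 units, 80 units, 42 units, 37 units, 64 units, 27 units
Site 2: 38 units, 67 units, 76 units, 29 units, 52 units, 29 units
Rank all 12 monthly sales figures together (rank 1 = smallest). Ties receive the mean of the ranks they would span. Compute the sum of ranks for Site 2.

Sorted (ascending): 27, 29, 29, 29, 37, 38, 42, 52, 64, 67, 76, 80
The 3 values of 29 occupy positions 2–4 → average rank 3.
Site 2 values → pooled ranks: 38→6, 67→10, 76→11, 29→3, 52→8, 29→3
Rank sum = 6 + 10 + 11 + 3 + 8 + 3 = 41

41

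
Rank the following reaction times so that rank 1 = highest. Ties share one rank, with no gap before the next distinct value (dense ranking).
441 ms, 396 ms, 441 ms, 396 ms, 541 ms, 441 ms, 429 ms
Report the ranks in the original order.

2, 4, 2, 4, 1, 2, 3

Sorted (descending): 541, 441, 441, 441, 429, 396, 396
The 3 values of 441 share dense rank 2.
The 2 values of 396 share dense rank 4.
Remaining distinct values take the next consecutive integers.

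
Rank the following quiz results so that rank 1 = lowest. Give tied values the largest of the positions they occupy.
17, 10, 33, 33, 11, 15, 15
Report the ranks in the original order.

5, 1, 7, 7, 2, 4, 4

Sorted (ascending): 10, 11, 15, 15, 17, 33, 33
The 2 values of 15 occupy positions 3–4 → each gets rank 4.
The 2 values of 33 occupy positions 6–7 → each gets rank 7.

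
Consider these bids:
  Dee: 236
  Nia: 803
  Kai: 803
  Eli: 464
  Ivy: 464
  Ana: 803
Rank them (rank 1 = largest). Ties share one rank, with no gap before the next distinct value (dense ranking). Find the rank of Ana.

1

Sorted (descending): 803, 803, 803, 464, 464, 236
The 3 values of 803 share dense rank 1.
The 2 values of 464 share dense rank 2.
Remaining distinct values take the next consecutive integers.
Ana has value 803 → rank 1.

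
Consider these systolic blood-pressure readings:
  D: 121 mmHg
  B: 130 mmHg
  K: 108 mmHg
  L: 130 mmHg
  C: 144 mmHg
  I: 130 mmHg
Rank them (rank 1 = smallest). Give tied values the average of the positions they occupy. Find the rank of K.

1

Sorted (ascending): 108, 121, 130, 130, 130, 144
The 3 values of 130 occupy positions 3–5 → average rank 4.
K has value 108 mmHg → rank 1.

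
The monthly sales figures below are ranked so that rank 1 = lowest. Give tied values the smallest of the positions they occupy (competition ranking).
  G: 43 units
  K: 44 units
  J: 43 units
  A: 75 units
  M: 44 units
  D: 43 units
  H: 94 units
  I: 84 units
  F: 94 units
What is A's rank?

Sorted (ascending): 43, 43, 43, 44, 44, 75, 84, 94, 94
The 3 values of 43 occupy positions 1–3 → each gets rank 1.
The 2 values of 44 occupy positions 4–5 → each gets rank 4.
The 2 values of 94 occupy positions 8–9 → each gets rank 8.
A has value 75 units → rank 6.

6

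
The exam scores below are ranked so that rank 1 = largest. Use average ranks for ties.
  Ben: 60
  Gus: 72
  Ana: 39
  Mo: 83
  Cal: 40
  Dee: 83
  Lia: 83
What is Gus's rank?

4

Sorted (descending): 83, 83, 83, 72, 60, 40, 39
The 3 values of 83 occupy positions 1–3 → average rank 2.
Gus has value 72 → rank 4.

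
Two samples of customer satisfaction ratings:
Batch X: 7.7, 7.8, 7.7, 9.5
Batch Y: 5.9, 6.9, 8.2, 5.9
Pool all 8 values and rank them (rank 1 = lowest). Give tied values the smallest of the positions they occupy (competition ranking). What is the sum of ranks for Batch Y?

12

Sorted (ascending): 5.9, 5.9, 6.9, 7.7, 7.7, 7.8, 8.2, 9.5
The 2 values of 5.9 occupy positions 1–2 → each gets rank 1.
The 2 values of 7.7 occupy positions 4–5 → each gets rank 4.
Batch Y values → pooled ranks: 5.9→1, 6.9→3, 8.2→7, 5.9→1
Rank sum = 1 + 3 + 7 + 1 = 12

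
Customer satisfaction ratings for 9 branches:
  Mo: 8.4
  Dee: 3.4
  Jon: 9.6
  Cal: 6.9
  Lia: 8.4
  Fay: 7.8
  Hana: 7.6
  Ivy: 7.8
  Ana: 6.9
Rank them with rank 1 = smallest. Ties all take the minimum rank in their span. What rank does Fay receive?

5

Sorted (ascending): 3.4, 6.9, 6.9, 7.6, 7.8, 7.8, 8.4, 8.4, 9.6
The 2 values of 6.9 occupy positions 2–3 → each gets rank 2.
The 2 values of 7.8 occupy positions 5–6 → each gets rank 5.
The 2 values of 8.4 occupy positions 7–8 → each gets rank 7.
Fay has value 7.8 → rank 5.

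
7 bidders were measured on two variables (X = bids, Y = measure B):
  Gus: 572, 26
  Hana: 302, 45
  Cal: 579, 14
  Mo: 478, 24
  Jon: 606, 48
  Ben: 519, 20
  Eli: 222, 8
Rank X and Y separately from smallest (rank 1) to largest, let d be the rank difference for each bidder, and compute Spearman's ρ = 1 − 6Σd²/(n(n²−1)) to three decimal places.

0.393

Ranks of variable 1: 5, 2, 6, 3, 7, 4, 1
Ranks of variable 2: 5, 6, 2, 4, 7, 3, 1
d = r₁ − r₂: 0, -4, 4, -1, 0, 1, 0
d²: 0, 16, 16, 1, 0, 1, 0; Σd² = 34
ρ = 1 − 6·34/(7·48) = 1 − 204/336 = 0.393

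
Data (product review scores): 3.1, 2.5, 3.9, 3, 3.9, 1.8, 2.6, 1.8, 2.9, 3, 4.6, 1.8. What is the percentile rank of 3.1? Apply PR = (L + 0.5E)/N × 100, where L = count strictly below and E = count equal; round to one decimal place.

N = 12.
Strictly below 3.1: 8. Equal to 3.1: 1.
PR = (8 + 0.5·1)/12 × 100 = 70.8

70.8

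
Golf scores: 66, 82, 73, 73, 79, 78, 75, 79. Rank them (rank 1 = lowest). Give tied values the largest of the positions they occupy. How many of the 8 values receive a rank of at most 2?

Sorted (ascending): 66, 73, 73, 75, 78, 79, 79, 82
The 2 values of 73 occupy positions 2–3 → each gets rank 3.
The 2 values of 79 occupy positions 6–7 → each gets rank 7.
Ranks ≤ 2: {1} → 1 value.

1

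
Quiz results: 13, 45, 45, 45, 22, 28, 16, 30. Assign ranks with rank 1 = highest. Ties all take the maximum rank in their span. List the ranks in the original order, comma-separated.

8, 3, 3, 3, 6, 5, 7, 4

Sorted (descending): 45, 45, 45, 30, 28, 22, 16, 13
The 3 values of 45 occupy positions 1–3 → each gets rank 3.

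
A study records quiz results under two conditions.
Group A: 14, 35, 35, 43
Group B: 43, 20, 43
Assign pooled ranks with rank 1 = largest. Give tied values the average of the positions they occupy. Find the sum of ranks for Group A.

18

Sorted (descending): 43, 43, 43, 35, 35, 20, 14
The 3 values of 43 occupy positions 1–3 → average rank 2.
The 2 values of 35 occupy positions 4–5 → average rank (4+5)/2 = 4.5.
Group A values → pooled ranks: 14→7, 35→4.5, 35→4.5, 43→2
Rank sum = 7 + 4.5 + 4.5 + 2 = 18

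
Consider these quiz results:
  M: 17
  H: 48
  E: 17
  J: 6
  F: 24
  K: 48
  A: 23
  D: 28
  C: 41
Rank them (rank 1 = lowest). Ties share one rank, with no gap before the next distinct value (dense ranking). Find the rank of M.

Sorted (ascending): 6, 17, 17, 23, 24, 28, 41, 48, 48
The 2 values of 17 share dense rank 2.
The 2 values of 48 share dense rank 7.
Remaining distinct values take the next consecutive integers.
M has value 17 → rank 2.

2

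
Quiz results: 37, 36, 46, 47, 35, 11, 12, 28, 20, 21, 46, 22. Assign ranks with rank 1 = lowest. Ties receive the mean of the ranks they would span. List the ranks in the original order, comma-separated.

Sorted (ascending): 11, 12, 20, 21, 22, 28, 35, 36, 37, 46, 46, 47
The 2 values of 46 occupy positions 10–11 → average rank (10+11)/2 = 10.5.

9, 8, 10.5, 12, 7, 1, 2, 6, 3, 4, 10.5, 5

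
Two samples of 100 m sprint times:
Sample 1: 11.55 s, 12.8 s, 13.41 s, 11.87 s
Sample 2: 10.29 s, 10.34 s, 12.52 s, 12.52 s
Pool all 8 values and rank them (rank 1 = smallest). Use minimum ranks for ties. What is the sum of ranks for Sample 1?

22

Sorted (ascending): 10.29, 10.34, 11.55, 11.87, 12.52, 12.52, 12.8, 13.41
The 2 values of 12.52 occupy positions 5–6 → each gets rank 5.
Sample 1 values → pooled ranks: 11.55→3, 12.8→7, 13.41→8, 11.87→4
Rank sum = 3 + 7 + 8 + 4 = 22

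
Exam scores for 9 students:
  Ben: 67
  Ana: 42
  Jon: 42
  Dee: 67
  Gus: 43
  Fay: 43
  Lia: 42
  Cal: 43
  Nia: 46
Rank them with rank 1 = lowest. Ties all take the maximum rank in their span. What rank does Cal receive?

Sorted (ascending): 42, 42, 42, 43, 43, 43, 46, 67, 67
The 3 values of 42 occupy positions 1–3 → each gets rank 3.
The 3 values of 43 occupy positions 4–6 → each gets rank 6.
The 2 values of 67 occupy positions 8–9 → each gets rank 9.
Cal has value 43 → rank 6.

6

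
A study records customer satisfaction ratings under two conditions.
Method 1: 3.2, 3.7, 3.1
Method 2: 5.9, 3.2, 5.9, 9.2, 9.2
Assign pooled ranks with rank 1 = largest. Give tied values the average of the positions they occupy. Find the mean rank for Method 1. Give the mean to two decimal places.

6.50

Sorted (descending): 9.2, 9.2, 5.9, 5.9, 3.7, 3.2, 3.2, 3.1
The 2 values of 9.2 occupy positions 1–2 → average rank (1+2)/2 = 1.5.
The 2 values of 5.9 occupy positions 3–4 → average rank (3+4)/2 = 3.5.
The 2 values of 3.2 occupy positions 6–7 → average rank (6+7)/2 = 6.5.
Method 1 values → pooled ranks: 3.2→6.5, 3.7→5, 3.1→8
Mean rank = (6.5 + 5 + 8) / 3 = 6.50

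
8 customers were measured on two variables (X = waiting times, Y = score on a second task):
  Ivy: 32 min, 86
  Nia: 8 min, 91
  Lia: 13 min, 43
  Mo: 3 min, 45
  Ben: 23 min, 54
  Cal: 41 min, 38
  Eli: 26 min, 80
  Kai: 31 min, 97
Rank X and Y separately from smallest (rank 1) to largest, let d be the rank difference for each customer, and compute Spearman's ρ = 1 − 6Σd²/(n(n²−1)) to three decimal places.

Ranks of variable 1: 7, 2, 3, 1, 4, 8, 5, 6
Ranks of variable 2: 6, 7, 2, 3, 4, 1, 5, 8
d = r₁ − r₂: 1, -5, 1, -2, 0, 7, 0, -2
d²: 1, 25, 1, 4, 0, 49, 0, 4; Σd² = 84
ρ = 1 − 6·84/(8·63) = 1 − 504/504 = 0.000

0.000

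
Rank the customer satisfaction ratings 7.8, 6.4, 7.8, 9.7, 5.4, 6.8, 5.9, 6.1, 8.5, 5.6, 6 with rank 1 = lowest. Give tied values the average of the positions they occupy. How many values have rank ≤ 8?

Sorted (ascending): 5.4, 5.6, 5.9, 6, 6.1, 6.4, 6.8, 7.8, 7.8, 8.5, 9.7
The 2 values of 7.8 occupy positions 8–9 → average rank (8+9)/2 = 8.5.
Ranks ≤ 8: {1, 2, 3, 4, 5, 6, 7} → 7 values.

7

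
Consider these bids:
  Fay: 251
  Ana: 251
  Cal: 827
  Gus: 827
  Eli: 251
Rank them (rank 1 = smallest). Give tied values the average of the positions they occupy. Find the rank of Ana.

Sorted (ascending): 251, 251, 251, 827, 827
The 3 values of 251 occupy positions 1–3 → average rank 2.
The 2 values of 827 occupy positions 4–5 → average rank (4+5)/2 = 4.5.
Ana has value 251 → rank 2.

2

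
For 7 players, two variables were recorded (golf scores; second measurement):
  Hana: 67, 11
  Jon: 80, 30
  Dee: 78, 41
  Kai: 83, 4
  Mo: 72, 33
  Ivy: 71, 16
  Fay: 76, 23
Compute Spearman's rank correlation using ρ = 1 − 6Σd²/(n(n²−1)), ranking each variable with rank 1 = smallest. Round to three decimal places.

Ranks of variable 1: 1, 6, 5, 7, 3, 2, 4
Ranks of variable 2: 2, 5, 7, 1, 6, 3, 4
d = r₁ − r₂: -1, 1, -2, 6, -3, -1, 0
d²: 1, 1, 4, 36, 9, 1, 0; Σd² = 52
ρ = 1 − 6·52/(7·48) = 1 − 312/336 = 0.071

0.071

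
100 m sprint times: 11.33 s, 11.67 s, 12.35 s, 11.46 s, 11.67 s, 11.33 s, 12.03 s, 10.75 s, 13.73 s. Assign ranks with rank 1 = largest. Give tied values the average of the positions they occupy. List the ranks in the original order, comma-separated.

Sorted (descending): 13.73, 12.35, 12.03, 11.67, 11.67, 11.46, 11.33, 11.33, 10.75
The 2 values of 11.67 occupy positions 4–5 → average rank (4+5)/2 = 4.5.
The 2 values of 11.33 occupy positions 7–8 → average rank (7+8)/2 = 7.5.

7.5, 4.5, 2, 6, 4.5, 7.5, 3, 9, 1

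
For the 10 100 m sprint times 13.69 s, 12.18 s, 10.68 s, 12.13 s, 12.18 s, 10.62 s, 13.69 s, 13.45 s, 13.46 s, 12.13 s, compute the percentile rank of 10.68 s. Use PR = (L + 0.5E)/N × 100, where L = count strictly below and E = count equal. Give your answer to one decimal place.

N = 10.
Strictly below 10.68: 1. Equal to 10.68: 1.
PR = (1 + 0.5·1)/10 × 100 = 15.0

15.0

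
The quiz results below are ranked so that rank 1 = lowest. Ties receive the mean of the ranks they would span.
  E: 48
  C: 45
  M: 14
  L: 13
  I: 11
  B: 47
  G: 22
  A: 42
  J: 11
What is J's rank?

1.5

Sorted (ascending): 11, 11, 13, 14, 22, 42, 45, 47, 48
The 2 values of 11 occupy positions 1–2 → average rank (1+2)/2 = 1.5.
J has value 11 → rank 1.5.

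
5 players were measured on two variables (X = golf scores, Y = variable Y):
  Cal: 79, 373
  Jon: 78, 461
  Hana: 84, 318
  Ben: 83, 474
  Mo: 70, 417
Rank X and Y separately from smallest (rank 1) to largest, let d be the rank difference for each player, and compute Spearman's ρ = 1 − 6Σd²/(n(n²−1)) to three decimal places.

Ranks of variable 1: 3, 2, 5, 4, 1
Ranks of variable 2: 2, 4, 1, 5, 3
d = r₁ − r₂: 1, -2, 4, -1, -2
d²: 1, 4, 16, 1, 4; Σd² = 26
ρ = 1 − 6·26/(5·24) = 1 − 156/120 = -0.300

-0.300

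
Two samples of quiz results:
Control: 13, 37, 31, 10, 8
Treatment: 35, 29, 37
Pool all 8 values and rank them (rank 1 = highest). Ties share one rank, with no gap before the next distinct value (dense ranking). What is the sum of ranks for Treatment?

Sorted (descending): 37, 37, 35, 31, 29, 13, 10, 8
The 2 values of 37 share dense rank 1.
Remaining distinct values take the next consecutive integers.
Treatment values → pooled ranks: 35→2, 29→4, 37→1
Rank sum = 2 + 4 + 1 = 7

7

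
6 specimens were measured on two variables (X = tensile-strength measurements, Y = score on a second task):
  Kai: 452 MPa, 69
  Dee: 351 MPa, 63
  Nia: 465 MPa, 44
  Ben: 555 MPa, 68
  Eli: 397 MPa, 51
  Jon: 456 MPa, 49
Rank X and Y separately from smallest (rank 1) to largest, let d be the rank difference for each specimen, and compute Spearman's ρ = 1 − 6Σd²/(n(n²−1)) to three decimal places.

-0.143

Ranks of variable 1: 3, 1, 5, 6, 2, 4
Ranks of variable 2: 6, 4, 1, 5, 3, 2
d = r₁ − r₂: -3, -3, 4, 1, -1, 2
d²: 9, 9, 16, 1, 1, 4; Σd² = 40
ρ = 1 − 6·40/(6·35) = 1 − 240/210 = -0.143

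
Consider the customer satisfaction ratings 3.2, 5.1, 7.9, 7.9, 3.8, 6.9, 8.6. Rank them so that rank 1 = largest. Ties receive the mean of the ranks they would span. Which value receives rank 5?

5.1

Sorted (descending): 8.6, 7.9, 7.9, 6.9, 5.1, 3.8, 3.2
The 2 values of 7.9 occupy positions 2–3 → average rank (2+3)/2 = 2.5.
Rank 5 → value 5.1.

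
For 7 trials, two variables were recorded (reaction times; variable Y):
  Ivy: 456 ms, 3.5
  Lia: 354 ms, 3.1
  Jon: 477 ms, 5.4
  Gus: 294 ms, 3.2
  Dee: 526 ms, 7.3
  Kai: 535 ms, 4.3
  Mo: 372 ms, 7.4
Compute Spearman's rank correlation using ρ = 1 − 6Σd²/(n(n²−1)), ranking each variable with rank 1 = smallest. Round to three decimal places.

Ranks of variable 1: 4, 2, 5, 1, 6, 7, 3
Ranks of variable 2: 3, 1, 5, 2, 6, 4, 7
d = r₁ − r₂: 1, 1, 0, -1, 0, 3, -4
d²: 1, 1, 0, 1, 0, 9, 16; Σd² = 28
ρ = 1 − 6·28/(7·48) = 1 − 168/336 = 0.500

0.500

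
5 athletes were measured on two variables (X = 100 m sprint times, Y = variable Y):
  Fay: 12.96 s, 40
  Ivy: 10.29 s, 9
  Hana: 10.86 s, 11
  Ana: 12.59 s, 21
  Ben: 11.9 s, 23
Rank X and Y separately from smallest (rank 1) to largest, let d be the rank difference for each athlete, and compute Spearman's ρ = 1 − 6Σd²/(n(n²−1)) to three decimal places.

0.900

Ranks of variable 1: 5, 1, 2, 4, 3
Ranks of variable 2: 5, 1, 2, 3, 4
d = r₁ − r₂: 0, 0, 0, 1, -1
d²: 0, 0, 0, 1, 1; Σd² = 2
ρ = 1 − 6·2/(5·24) = 1 − 12/120 = 0.900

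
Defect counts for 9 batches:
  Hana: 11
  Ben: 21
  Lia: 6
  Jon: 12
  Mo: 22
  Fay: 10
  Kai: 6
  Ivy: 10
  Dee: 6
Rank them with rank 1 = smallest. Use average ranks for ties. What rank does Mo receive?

Sorted (ascending): 6, 6, 6, 10, 10, 11, 12, 21, 22
The 3 values of 6 occupy positions 1–3 → average rank 2.
The 2 values of 10 occupy positions 4–5 → average rank (4+5)/2 = 4.5.
Mo has value 22 → rank 9.

9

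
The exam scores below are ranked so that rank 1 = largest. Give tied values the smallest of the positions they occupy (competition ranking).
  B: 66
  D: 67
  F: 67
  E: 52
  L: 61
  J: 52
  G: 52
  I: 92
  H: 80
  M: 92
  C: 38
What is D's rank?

4

Sorted (descending): 92, 92, 80, 67, 67, 66, 61, 52, 52, 52, 38
The 2 values of 92 occupy positions 1–2 → each gets rank 1.
The 2 values of 67 occupy positions 4–5 → each gets rank 4.
The 3 values of 52 occupy positions 8–10 → each gets rank 8.
D has value 67 → rank 4.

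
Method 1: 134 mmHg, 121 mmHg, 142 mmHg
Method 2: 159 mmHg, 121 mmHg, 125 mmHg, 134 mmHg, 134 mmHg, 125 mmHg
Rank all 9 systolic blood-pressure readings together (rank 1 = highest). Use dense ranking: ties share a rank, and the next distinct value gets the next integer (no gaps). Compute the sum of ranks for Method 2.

20

Sorted (descending): 159, 142, 134, 134, 134, 125, 125, 121, 121
The 3 values of 134 share dense rank 3.
The 2 values of 125 share dense rank 4.
The 2 values of 121 share dense rank 5.
Remaining distinct values take the next consecutive integers.
Method 2 values → pooled ranks: 159→1, 121→5, 125→4, 134→3, 134→3, 125→4
Rank sum = 1 + 5 + 4 + 3 + 3 + 4 = 20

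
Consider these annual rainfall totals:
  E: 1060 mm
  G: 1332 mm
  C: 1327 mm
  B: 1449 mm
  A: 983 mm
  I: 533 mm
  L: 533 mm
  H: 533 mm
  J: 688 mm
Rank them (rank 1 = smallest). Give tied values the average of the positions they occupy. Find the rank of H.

2

Sorted (ascending): 533, 533, 533, 688, 983, 1060, 1327, 1332, 1449
The 3 values of 533 occupy positions 1–3 → average rank 2.
H has value 533 mm → rank 2.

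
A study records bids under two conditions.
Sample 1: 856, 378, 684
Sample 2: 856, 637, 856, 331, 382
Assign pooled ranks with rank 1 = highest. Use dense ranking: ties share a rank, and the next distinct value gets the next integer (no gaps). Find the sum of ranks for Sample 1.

8

Sorted (descending): 856, 856, 856, 684, 637, 382, 378, 331
The 3 values of 856 share dense rank 1.
Remaining distinct values take the next consecutive integers.
Sample 1 values → pooled ranks: 856→1, 378→5, 684→2
Rank sum = 1 + 5 + 2 = 8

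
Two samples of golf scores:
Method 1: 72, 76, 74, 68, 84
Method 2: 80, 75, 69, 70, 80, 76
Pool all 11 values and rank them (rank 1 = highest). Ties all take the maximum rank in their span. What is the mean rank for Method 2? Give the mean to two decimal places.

6.00

Sorted (descending): 84, 80, 80, 76, 76, 75, 74, 72, 70, 69, 68
The 2 values of 80 occupy positions 2–3 → each gets rank 3.
The 2 values of 76 occupy positions 4–5 → each gets rank 5.
Method 2 values → pooled ranks: 80→3, 75→6, 69→10, 70→9, 80→3, 76→5
Mean rank = (3 + 6 + 10 + 9 + 3 + 5) / 6 = 6.00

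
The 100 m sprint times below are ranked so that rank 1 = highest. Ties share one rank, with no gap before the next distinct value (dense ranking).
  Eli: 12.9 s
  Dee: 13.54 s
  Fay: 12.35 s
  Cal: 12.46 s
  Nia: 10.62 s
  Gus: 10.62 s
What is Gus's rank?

Sorted (descending): 13.54, 12.9, 12.46, 12.35, 10.62, 10.62
The 2 values of 10.62 share dense rank 5.
Remaining distinct values take the next consecutive integers.
Gus has value 10.62 s → rank 5.

5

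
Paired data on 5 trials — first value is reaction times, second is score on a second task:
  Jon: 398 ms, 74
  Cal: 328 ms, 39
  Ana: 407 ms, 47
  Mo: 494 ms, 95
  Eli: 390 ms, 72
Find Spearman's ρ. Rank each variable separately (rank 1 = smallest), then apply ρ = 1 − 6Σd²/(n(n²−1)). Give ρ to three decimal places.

0.700

Ranks of variable 1: 3, 1, 4, 5, 2
Ranks of variable 2: 4, 1, 2, 5, 3
d = r₁ − r₂: -1, 0, 2, 0, -1
d²: 1, 0, 4, 0, 1; Σd² = 6
ρ = 1 − 6·6/(5·24) = 1 − 36/120 = 0.700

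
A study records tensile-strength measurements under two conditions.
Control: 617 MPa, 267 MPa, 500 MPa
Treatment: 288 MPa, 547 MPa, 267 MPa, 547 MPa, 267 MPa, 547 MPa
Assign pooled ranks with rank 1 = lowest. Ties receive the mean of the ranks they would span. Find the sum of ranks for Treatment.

Sorted (ascending): 267, 267, 267, 288, 500, 547, 547, 547, 617
The 3 values of 267 occupy positions 1–3 → average rank 2.
The 3 values of 547 occupy positions 6–8 → average rank 7.
Treatment values → pooled ranks: 288→4, 547→7, 267→2, 547→7, 267→2, 547→7
Rank sum = 4 + 7 + 2 + 7 + 2 + 7 = 29

29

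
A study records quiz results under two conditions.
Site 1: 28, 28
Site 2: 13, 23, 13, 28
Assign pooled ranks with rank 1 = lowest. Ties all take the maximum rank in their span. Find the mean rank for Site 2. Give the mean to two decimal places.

Sorted (ascending): 13, 13, 23, 28, 28, 28
The 2 values of 13 occupy positions 1–2 → each gets rank 2.
The 3 values of 28 occupy positions 4–6 → each gets rank 6.
Site 2 values → pooled ranks: 13→2, 23→3, 13→2, 28→6
Mean rank = (2 + 3 + 2 + 6) / 4 = 3.25

3.25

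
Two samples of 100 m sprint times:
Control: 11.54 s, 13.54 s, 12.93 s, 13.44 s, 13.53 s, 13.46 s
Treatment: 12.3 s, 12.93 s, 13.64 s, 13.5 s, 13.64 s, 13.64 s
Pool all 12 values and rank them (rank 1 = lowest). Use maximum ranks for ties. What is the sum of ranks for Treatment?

Sorted (ascending): 11.54, 12.3, 12.93, 12.93, 13.44, 13.46, 13.5, 13.53, 13.54, 13.64, 13.64, 13.64
The 2 values of 12.93 occupy positions 3–4 → each gets rank 4.
The 3 values of 13.64 occupy positions 10–12 → each gets rank 12.
Treatment values → pooled ranks: 12.3→2, 12.93→4, 13.64→12, 13.5→7, 13.64→12, 13.64→12
Rank sum = 2 + 4 + 12 + 7 + 12 + 12 = 49

49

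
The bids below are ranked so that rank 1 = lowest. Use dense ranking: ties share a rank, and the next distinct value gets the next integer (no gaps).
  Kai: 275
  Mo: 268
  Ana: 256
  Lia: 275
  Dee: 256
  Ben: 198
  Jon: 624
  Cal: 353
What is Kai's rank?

4

Sorted (ascending): 198, 256, 256, 268, 275, 275, 353, 624
The 2 values of 256 share dense rank 2.
The 2 values of 275 share dense rank 4.
Remaining distinct values take the next consecutive integers.
Kai has value 275 → rank 4.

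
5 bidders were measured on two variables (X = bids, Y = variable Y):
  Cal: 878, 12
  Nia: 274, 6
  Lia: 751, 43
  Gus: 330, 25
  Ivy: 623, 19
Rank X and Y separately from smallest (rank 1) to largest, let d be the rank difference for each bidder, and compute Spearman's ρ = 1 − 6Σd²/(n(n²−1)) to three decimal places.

0.300

Ranks of variable 1: 5, 1, 4, 2, 3
Ranks of variable 2: 2, 1, 5, 4, 3
d = r₁ − r₂: 3, 0, -1, -2, 0
d²: 9, 0, 1, 4, 0; Σd² = 14
ρ = 1 − 6·14/(5·24) = 1 − 84/120 = 0.300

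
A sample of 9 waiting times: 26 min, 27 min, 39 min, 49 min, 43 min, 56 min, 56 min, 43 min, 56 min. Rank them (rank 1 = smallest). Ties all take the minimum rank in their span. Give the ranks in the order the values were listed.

Sorted (ascending): 26, 27, 39, 43, 43, 49, 56, 56, 56
The 2 values of 43 occupy positions 4–5 → each gets rank 4.
The 3 values of 56 occupy positions 7–9 → each gets rank 7.

1, 2, 3, 6, 4, 7, 7, 4, 7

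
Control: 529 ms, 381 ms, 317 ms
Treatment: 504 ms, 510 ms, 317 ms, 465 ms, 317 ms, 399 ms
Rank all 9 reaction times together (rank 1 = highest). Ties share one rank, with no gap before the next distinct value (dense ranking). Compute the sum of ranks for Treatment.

28

Sorted (descending): 529, 510, 504, 465, 399, 381, 317, 317, 317
The 3 values of 317 share dense rank 7.
Remaining distinct values take the next consecutive integers.
Treatment values → pooled ranks: 504→3, 510→2, 317→7, 465→4, 317→7, 399→5
Rank sum = 3 + 2 + 7 + 4 + 7 + 5 = 28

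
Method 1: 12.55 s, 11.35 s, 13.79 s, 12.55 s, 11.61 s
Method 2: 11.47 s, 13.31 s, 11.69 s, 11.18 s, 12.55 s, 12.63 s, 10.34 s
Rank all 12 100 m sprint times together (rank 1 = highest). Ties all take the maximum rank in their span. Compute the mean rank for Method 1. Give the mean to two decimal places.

6.20

Sorted (descending): 13.79, 13.31, 12.63, 12.55, 12.55, 12.55, 11.69, 11.61, 11.47, 11.35, 11.18, 10.34
The 3 values of 12.55 occupy positions 4–6 → each gets rank 6.
Method 1 values → pooled ranks: 12.55→6, 11.35→10, 13.79→1, 12.55→6, 11.61→8
Mean rank = (6 + 10 + 1 + 6 + 8) / 5 = 6.20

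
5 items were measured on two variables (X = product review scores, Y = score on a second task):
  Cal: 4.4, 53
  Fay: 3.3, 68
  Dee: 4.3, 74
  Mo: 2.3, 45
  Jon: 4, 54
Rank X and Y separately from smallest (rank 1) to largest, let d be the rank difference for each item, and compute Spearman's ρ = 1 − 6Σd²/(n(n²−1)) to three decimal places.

Ranks of variable 1: 5, 2, 4, 1, 3
Ranks of variable 2: 2, 4, 5, 1, 3
d = r₁ − r₂: 3, -2, -1, 0, 0
d²: 9, 4, 1, 0, 0; Σd² = 14
ρ = 1 − 6·14/(5·24) = 1 − 84/120 = 0.300

0.300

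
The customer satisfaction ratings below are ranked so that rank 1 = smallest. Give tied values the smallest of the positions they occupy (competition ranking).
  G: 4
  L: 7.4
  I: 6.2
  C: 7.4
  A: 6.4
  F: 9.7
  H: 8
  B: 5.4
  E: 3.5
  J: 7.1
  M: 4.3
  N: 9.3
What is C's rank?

8

Sorted (ascending): 3.5, 4, 4.3, 5.4, 6.2, 6.4, 7.1, 7.4, 7.4, 8, 9.3, 9.7
The 2 values of 7.4 occupy positions 8–9 → each gets rank 8.
C has value 7.4 → rank 8.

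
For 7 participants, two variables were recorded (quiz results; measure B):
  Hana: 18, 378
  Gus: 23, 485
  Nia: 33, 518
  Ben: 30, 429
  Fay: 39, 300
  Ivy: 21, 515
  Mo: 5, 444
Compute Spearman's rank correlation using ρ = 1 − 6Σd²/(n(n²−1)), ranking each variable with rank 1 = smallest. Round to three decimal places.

-0.071

Ranks of variable 1: 2, 4, 6, 5, 7, 3, 1
Ranks of variable 2: 2, 5, 7, 3, 1, 6, 4
d = r₁ − r₂: 0, -1, -1, 2, 6, -3, -3
d²: 0, 1, 1, 4, 36, 9, 9; Σd² = 60
ρ = 1 − 6·60/(7·48) = 1 − 360/336 = -0.071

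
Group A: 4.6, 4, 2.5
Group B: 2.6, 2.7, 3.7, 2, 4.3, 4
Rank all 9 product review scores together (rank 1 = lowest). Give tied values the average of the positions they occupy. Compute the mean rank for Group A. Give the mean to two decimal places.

5.83

Sorted (ascending): 2, 2.5, 2.6, 2.7, 3.7, 4, 4, 4.3, 4.6
The 2 values of 4 occupy positions 6–7 → average rank (6+7)/2 = 6.5.
Group A values → pooled ranks: 4.6→9, 4→6.5, 2.5→2
Mean rank = (9 + 6.5 + 2) / 3 = 5.83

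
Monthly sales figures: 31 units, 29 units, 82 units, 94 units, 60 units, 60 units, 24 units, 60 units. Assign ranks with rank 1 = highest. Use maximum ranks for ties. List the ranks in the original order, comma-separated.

6, 7, 2, 1, 5, 5, 8, 5

Sorted (descending): 94, 82, 60, 60, 60, 31, 29, 24
The 3 values of 60 occupy positions 3–5 → each gets rank 5.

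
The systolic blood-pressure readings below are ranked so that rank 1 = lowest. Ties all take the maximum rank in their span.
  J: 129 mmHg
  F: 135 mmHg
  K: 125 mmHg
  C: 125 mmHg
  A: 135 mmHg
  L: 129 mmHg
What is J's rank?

4

Sorted (ascending): 125, 125, 129, 129, 135, 135
The 2 values of 125 occupy positions 1–2 → each gets rank 2.
The 2 values of 129 occupy positions 3–4 → each gets rank 4.
The 2 values of 135 occupy positions 5–6 → each gets rank 6.
J has value 129 mmHg → rank 4.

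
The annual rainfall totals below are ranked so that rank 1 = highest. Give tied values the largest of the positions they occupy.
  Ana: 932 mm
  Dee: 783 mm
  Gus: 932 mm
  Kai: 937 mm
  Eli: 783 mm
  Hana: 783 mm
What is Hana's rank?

6

Sorted (descending): 937, 932, 932, 783, 783, 783
The 2 values of 932 occupy positions 2–3 → each gets rank 3.
The 3 values of 783 occupy positions 4–6 → each gets rank 6.
Hana has value 783 mm → rank 6.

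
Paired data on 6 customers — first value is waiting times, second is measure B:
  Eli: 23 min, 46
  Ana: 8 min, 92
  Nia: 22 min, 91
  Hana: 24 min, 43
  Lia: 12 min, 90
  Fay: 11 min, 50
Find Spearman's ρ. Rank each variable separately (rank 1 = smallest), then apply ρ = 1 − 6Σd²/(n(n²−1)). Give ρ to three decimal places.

Ranks of variable 1: 5, 1, 4, 6, 3, 2
Ranks of variable 2: 2, 6, 5, 1, 4, 3
d = r₁ − r₂: 3, -5, -1, 5, -1, -1
d²: 9, 25, 1, 25, 1, 1; Σd² = 62
ρ = 1 − 6·62/(6·35) = 1 − 372/210 = -0.771

-0.771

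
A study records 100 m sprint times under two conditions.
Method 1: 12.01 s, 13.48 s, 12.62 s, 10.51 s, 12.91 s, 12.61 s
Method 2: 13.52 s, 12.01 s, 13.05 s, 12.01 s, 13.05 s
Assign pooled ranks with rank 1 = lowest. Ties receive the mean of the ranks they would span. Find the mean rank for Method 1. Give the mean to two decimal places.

Sorted (ascending): 10.51, 12.01, 12.01, 12.01, 12.61, 12.62, 12.91, 13.05, 13.05, 13.48, 13.52
The 3 values of 12.01 occupy positions 2–4 → average rank 3.
The 2 values of 13.05 occupy positions 8–9 → average rank (8+9)/2 = 8.5.
Method 1 values → pooled ranks: 12.01→3, 13.48→10, 12.62→6, 10.51→1, 12.91→7, 12.61→5
Mean rank = (3 + 10 + 6 + 1 + 7 + 5) / 6 = 5.33

5.33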